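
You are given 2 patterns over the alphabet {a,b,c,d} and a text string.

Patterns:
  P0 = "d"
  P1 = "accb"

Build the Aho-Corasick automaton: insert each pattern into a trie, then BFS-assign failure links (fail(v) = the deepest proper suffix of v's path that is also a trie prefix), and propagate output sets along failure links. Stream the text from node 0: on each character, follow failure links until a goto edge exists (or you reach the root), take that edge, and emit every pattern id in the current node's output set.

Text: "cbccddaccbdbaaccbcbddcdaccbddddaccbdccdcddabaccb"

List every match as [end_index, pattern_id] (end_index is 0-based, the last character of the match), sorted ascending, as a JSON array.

Construct AC machine:
Trie (insert patterns):
  n0 'ε': a→2 d→1
  n1 'd': ·  ←P0
  n2 'a': c→3
  n3 'ac': c→4
  n4 'acc': b→5
  n5 'accb': ·  ←P1

BFS fail/out derivation:
  n1('d'): parent n0 fail=0; on 'd' 0 → fail=0;  out {0}∪∅={0}
  n2('a'): parent n0 fail=0; on 'a' 0 → fail=0;  out ∅∪∅=∅
  n3('ac'): parent n2 fail=0; on 'c' 0 → fail=0;  out ∅∪∅=∅
  n4('acc'): parent n3 fail=0; on 'c' 0 → fail=0;  out ∅∪∅=∅
  n5('accb'): parent n4 fail=0; on 'b' 0 → fail=0;  out {1}∪∅={1}

Scan:
i=0 'c': node 0→0
i=1 'b': node 0→0
i=2 'c': node 0→0
i=3 'c': node 0→0
i=4 'd': node 0→1  ** P0@[4:4]
i=5 'd': node 1→1 (fail-walked)  ** P0@[5:5]
i=6 'a': node 1→2 (fail-walked)
i=7 'c': node 2→3
i=8 'c': node 3→4
i=9 'b': node 4→5  ** P1@[6:9]
i=10 'd': node 5→1 (fail-walked)  ** P0@[10:10]
i=11 'b': node 1→0 (fail-walked)
i=12 'a': node 0→2
i=13 'a': node 2→2 (fail-walked)
i=14 'c': node 2→3
i=15 'c': node 3→4
i=16 'b': node 4→5  ** P1@[13:16]
i=17 'c': node 5→0 (fail-walked)
i=18 'b': node 0→0
i=19 'd': node 0→1  ** P0@[19:19]
i=20 'd': node 1→1 (fail-walked)  ** P0@[20:20]
i=21 'c': node 1→0 (fail-walked)
i=22 'd': node 0→1  ** P0@[22:22]
i=23 'a': node 1→2 (fail-walked)
i=24 'c': node 2→3
i=25 'c': node 3→4
i=26 'b': node 4→5  ** P1@[23:26]
i=27 'd': node 5→1 (fail-walked)  ** P0@[27:27]
i=28 'd': node 1→1 (fail-walked)  ** P0@[28:28]
i=29 'd': node 1→1 (fail-walked)  ** P0@[29:29]
i=30 'd': node 1→1 (fail-walked)  ** P0@[30:30]
i=31 'a': node 1→2 (fail-walked)
i=32 'c': node 2→3
i=33 'c': node 3→4
i=34 'b': node 4→5  ** P1@[31:34]
i=35 'd': node 5→1 (fail-walked)  ** P0@[35:35]
i=36 'c': node 1→0 (fail-walked)
i=37 'c': node 0→0
i=38 'd': node 0→1  ** P0@[38:38]
i=39 'c': node 1→0 (fail-walked)
i=40 'd': node 0→1  ** P0@[40:40]
i=41 'd': node 1→1 (fail-walked)  ** P0@[41:41]
i=42 'a': node 1→2 (fail-walked)
i=43 'b': node 2→0 (fail-walked)
i=44 'a': node 0→2
i=45 'c': node 2→3
i=46 'c': node 3→4
i=47 'b': node 4→5  ** P1@[44:47]

Result: [[4,0],[5,0],[9,1],[10,0],[16,1],[19,0],[20,0],[22,0],[26,1],[27,0],[28,0],[29,0],[30,0],[34,1],[35,0],[38,0],[40,0],[41,0],[47,1]]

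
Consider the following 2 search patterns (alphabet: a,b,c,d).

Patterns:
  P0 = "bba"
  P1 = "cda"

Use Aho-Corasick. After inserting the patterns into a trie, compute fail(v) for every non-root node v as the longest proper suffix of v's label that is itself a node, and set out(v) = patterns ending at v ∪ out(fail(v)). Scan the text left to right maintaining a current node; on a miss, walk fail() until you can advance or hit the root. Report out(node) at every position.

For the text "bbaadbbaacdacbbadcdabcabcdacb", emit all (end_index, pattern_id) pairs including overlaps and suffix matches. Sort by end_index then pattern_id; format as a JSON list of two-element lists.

Build automaton:
Trie (insert patterns):
  0='ε' goto b→1 c→4
  1='b' goto b→2
  2='bb' goto a→3
  3='bba' goto ·  ←P0
  4='c' goto d→5
  5='cd' goto a→6
  6='cda' goto ·  ←P1

BFS fail/out derivation:
  fail(1) 'b': from fail(0)=0 chase 'b': 0 ⇒ 0;  out=∅∪out(0)=∅
  fail(4) 'c': from fail(0)=0 chase 'c': 0 ⇒ 0;  out=∅∪out(0)=∅
  fail(2) 'bb': from fail(1)=0 chase 'b': 0 ⇒ 1;  out=∅∪out(1)=∅
  fail(5) 'cd': from fail(4)=0 chase 'd': 0 ⇒ 0;  out=∅∪out(0)=∅
  fail(3) 'bba': from fail(2)=1 chase 'a': 1→0 ⇒ 0;  out={0}∪out(0)={0}
  fail(6) 'cda': from fail(5)=0 chase 'a': 0 ⇒ 0;  out={1}∪out(0)={1}

Run:
pos 0 'b': at 1
pos 1 'b': at 2
pos 2 'a': at 3  emit P0@[0:2]
pos 3 'a': at 0 ·f
pos 4 'd': at 0
pos 5 'b': at 1
pos 6 'b': at 2
pos 7 'a': at 3  emit P0@[5:7]
pos 8 'a': at 0 ·f
pos 9 'c': at 4
pos 10 'd': at 5
pos 11 'a': at 6  emit P1@[9:11]
pos 12 'c': at 4 ·f
pos 13 'b': at 1 ·f
pos 14 'b': at 2
pos 15 'a': at 3  emit P0@[13:15]
pos 16 'd': at 0 ·f
pos 17 'c': at 4
pos 18 'd': at 5
pos 19 'a': at 6  emit P1@[17:19]
pos 20 'b': at 1 ·f
pos 21 'c': at 4 ·f
pos 22 'a': at 0 ·f
pos 23 'b': at 1
pos 24 'c': at 4 ·f
pos 25 'd': at 5
pos 26 'a': at 6  emit P1@[24:26]
pos 27 'c': at 4 ·f
pos 28 'b': at 1 ·f

Result: [[2,0],[7,0],[11,1],[15,0],[19,1],[26,1]]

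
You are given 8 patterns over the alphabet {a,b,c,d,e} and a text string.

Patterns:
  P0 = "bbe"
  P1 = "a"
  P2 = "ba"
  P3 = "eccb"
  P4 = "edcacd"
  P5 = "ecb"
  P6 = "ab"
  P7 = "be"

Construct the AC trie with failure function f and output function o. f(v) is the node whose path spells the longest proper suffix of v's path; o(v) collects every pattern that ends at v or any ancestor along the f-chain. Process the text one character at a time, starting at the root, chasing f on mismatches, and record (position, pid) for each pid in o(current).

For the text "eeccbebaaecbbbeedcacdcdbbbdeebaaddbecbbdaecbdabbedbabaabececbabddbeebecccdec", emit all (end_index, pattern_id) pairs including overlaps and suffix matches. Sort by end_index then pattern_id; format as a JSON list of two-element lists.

Build:
Trie nodes:
  n0 'ε': a→4 b→1 e→6
  n1 'b': a→5 b→2 e→17
  n2 'bb': e→3
  n3 'bbe': ·  [P0 ends]
  n4 'a': b→16  [P1 ends]
  n5 'ba': ·  [P2 ends]
  n6 'e': c→7 d→10
  n7 'ec': b→15 c→8
  n8 'ecc': b→9
  n9 'eccb': ·  [P3 ends]
  n10 'ed': c→11
  n11 'edc': a→12
  n12 'edca': c→13
  n13 'edcac': d→14
  n14 'edcacd': ·  [P4 ends]
  n15 'ecb': ·  [P5 ends]
  n16 'ab': ·  [P6 ends]
  n17 'be': ·  [P7 ends]

Failure links (BFS by depth):
  fail(1) 'b': from fail(0)=0 chase 'b': 0 ⇒ 0;  out=∅∪out(0)=∅
  fail(4) 'a': from fail(0)=0 chase 'a': 0 ⇒ 0;  out={1}∪out(0)={1}
  fail(6) 'e': from fail(0)=0 chase 'e': 0 ⇒ 0;  out=∅∪out(0)=∅
  fail(2) 'bb': from fail(1)=0 chase 'b': 0 ⇒ 1;  out=∅∪out(1)=∅
  fail(5) 'ba': from fail(1)=0 chase 'a': 0 ⇒ 4;  out={2}∪out(4)={1,2}
  fail(7) 'ec': from fail(6)=0 chase 'c': 0 ⇒ 0;  out=∅∪out(0)=∅
  fail(10) 'ed': from fail(6)=0 chase 'd': 0 ⇒ 0;  out=∅∪out(0)=∅
  fail(16) 'ab': from fail(4)=0 chase 'b': 0 ⇒ 1;  out={6}∪out(1)={6}
  fail(17) 'be': from fail(1)=0 chase 'e': 0 ⇒ 6;  out={7}∪out(6)={7}
  fail(3) 'bbe': from fail(2)=1 chase 'e': 1 ⇒ 17;  out={0}∪out(17)={0,7}
  fail(8) 'ecc': from fail(7)=0 chase 'c': 0 ⇒ 0;  out=∅∪out(0)=∅
  fail(11) 'edc': from fail(10)=0 chase 'c': 0 ⇒ 0;  out=∅∪out(0)=∅
  fail(15) 'ecb': from fail(7)=0 chase 'b': 0 ⇒ 1;  out={5}∪out(1)={5}
  fail(9) 'eccb': from fail(8)=0 chase 'b': 0 ⇒ 1;  out={3}∪out(1)={3}
  fail(12) 'edca': from fail(11)=0 chase 'a': 0 ⇒ 4;  out=∅∪out(4)={1}
  fail(13) 'edcac': from fail(12)=4 chase 'c': 4→0 ⇒ 0;  out=∅∪out(0)=∅
  fail(14) 'edcacd': from fail(13)=0 chase 'd': 0 ⇒ 0;  out={4}∪out(0)={4}

Run:
pos 0 'e': at 6
pos 1 'e': at 6 (via fail)
pos 2 'c': at 7
pos 3 'c': at 8
pos 4 'b': at 9  → match P3@[1:4]
pos 5 'e': at 17 (via fail)  → match P7@[4:5]
pos 6 'b': at 1 (via fail)
pos 7 'a': at 5  → match P1@[7:7],P2@[6:7]
pos 8 'a': at 4 (via fail)  → match P1@[8:8]
pos 9 'e': at 6 (via fail)
pos 10 'c': at 7
pos 11 'b': at 15  → match P5@[9:11]
pos 12 'b': at 2 (via fail)
pos 13 'b': at 2 (via fail)
pos 14 'e': at 3  → match P0@[12:14],P7@[13:14]
pos 15 'e': at 6 (via fail)
pos 16 'd': at 10
pos 17 'c': at 11
pos 18 'a': at 12  → match P1@[18:18]
pos 19 'c': at 13
pos 20 'd': at 14  → match P4@[15:20]
pos 21 'c': at 0 (via fail)
pos 22 'd': at 0
pos 23 'b': at 1
pos 24 'b': at 2
pos 25 'b': at 2 (via fail)
pos 26 'd': at 0 (via fail)
pos 27 'e': at 6
pos 28 'e': at 6 (via fail)
pos 29 'b': at 1 (via fail)
pos 30 'a': at 5  → match P1@[30:30],P2@[29:30]
pos 31 'a': at 4 (via fail)  → match P1@[31:31]
pos 32 'd': at 0 (via fail)
pos 33 'd': at 0
pos 34 'b': at 1
pos 35 'e': at 17  → match P7@[34:35]
pos 36 'c': at 7 (via fail)
pos 37 'b': at 15  → match P5@[35:37]
pos 38 'b': at 2 (via fail)
pos 39 'd': at 0 (via fail)
pos 40 'a': at 4  → match P1@[40:40]
pos 41 'e': at 6 (via fail)
pos 42 'c': at 7
pos 43 'b': at 15  → match P5@[41:43]
pos 44 'd': at 0 (via fail)
pos 45 'a': at 4  → match P1@[45:45]
pos 46 'b': at 16  → match P6@[45:46]
pos 47 'b': at 2 (via fail)
pos 48 'e': at 3  → match P0@[46:48],P7@[47:48]
pos 49 'd': at 10 (via fail)
pos 50 'b': at 1 (via fail)
pos 51 'a': at 5  → match P1@[51:51],P2@[50:51]
pos 52 'b': at 16 (via fail)  → match P6@[51:52]
pos 53 'a': at 5 (via fail)  → match P1@[53:53],P2@[52:53]
pos 54 'a': at 4 (via fail)  → match P1@[54:54]
pos 55 'b': at 16  → match P6@[54:55]
pos 56 'e': at 17 (via fail)  → match P7@[55:56]
pos 57 'c': at 7 (via fail)
pos 58 'e': at 6 (via fail)
pos 59 'c': at 7
pos 60 'b': at 15  → match P5@[58:60]
pos 61 'a': at 5 (via fail)  → match P1@[61:61],P2@[60:61]
pos 62 'b': at 16 (via fail)  → match P6@[61:62]
pos 63 'd': at 0 (via fail)
pos 64 'd': at 0
pos 65 'b': at 1
pos 66 'e': at 17  → match P7@[65:66]
pos 67 'e': at 6 (via fail)
pos 68 'b': at 1 (via fail)
pos 69 'e': at 17  → match P7@[68:69]
pos 70 'c': at 7 (via fail)
pos 71 'c': at 8
pos 72 'c': at 0 (via fail)
pos 73 'd': at 0
pos 74 'e': at 6
pos 75 'c': at 7

Result: [[4,3],[5,7],[7,1],[7,2],[8,1],[11,5],[14,0],[14,7],[18,1],[20,4],[30,1],[30,2],[31,1],[35,7],[37,5],[40,1],[43,5],[45,1],[46,6],[48,0],[48,7],[51,1],[51,2],[52,6],[53,1],[53,2],[54,1],[55,6],[56,7],[60,5],[61,1],[61,2],[62,6],[66,7],[69,7]]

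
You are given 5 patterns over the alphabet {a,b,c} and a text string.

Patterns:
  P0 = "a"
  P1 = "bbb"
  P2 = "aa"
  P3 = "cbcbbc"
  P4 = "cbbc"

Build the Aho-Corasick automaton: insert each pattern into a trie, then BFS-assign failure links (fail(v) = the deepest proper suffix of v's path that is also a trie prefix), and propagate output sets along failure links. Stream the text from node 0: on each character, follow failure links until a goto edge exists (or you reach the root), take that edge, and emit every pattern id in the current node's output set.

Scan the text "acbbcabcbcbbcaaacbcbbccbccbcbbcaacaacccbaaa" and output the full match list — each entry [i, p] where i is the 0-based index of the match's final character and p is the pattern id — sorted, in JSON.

Construct AC machine:
Trie nodes:
  0='ε' goto a→1 b→2 c→6
  1='a' goto a→5  [P0 ends]
  2='b' goto b→3
  3='bb' goto b→4
  4='bbb' goto ·  [P1 ends]
  5='aa' goto ·  [P2 ends]
  6='c' goto b→7
  7='cb' goto b→12 c→8
  8='cbc' goto b→9
  9='cbcb' goto b→10
  10='cbcbb' goto c→11
  11='cbcbbc' goto ·  [P3 ends]
  12='cbb' goto c→13
  13='cbbc' goto ·  [P4 ends]

Failure links (BFS by depth):
  fail(1) 'a': from fail(0)=0 chase 'a': 0 ⇒ 0;  out={0}∪out(0)={0}
  fail(2) 'b': from fail(0)=0 chase 'b': 0 ⇒ 0;  out=∅∪out(0)=∅
  fail(6) 'c': from fail(0)=0 chase 'c': 0 ⇒ 0;  out=∅∪out(0)=∅
  fail(3) 'bb': from fail(2)=0 chase 'b': 0 ⇒ 2;  out=∅∪out(2)=∅
  fail(5) 'aa': from fail(1)=0 chase 'a': 0 ⇒ 1;  out={2}∪out(1)={0,2}
  fail(7) 'cb': from fail(6)=0 chase 'b': 0 ⇒ 2;  out=∅∪out(2)=∅
  fail(4) 'bbb': from fail(3)=2 chase 'b': 2 ⇒ 3;  out={1}∪out(3)={1}
  fail(8) 'cbc': from fail(7)=2 chase 'c': 2→0 ⇒ 6;  out=∅∪out(6)=∅
  fail(12) 'cbb': from fail(7)=2 chase 'b': 2 ⇒ 3;  out=∅∪out(3)=∅
  fail(9) 'cbcb': from fail(8)=6 chase 'b': 6 ⇒ 7;  out=∅∪out(7)=∅
  fail(13) 'cbbc': from fail(12)=3 chase 'c': 3→2→0 ⇒ 6;  out={4}∪out(6)={4}
  fail(10) 'cbcbb': from fail(9)=7 chase 'b': 7 ⇒ 12;  out=∅∪out(12)=∅
  fail(11) 'cbcbbc': from fail(10)=12 chase 'c': 12 ⇒ 13;  out={3}∪out(13)={3,4}

Scan:
pos 0 'a': at 1  ** P0@[0:0]
pos 1 'c': at 6 ·f
pos 2 'b': at 7
pos 3 'b': at 12
pos 4 'c': at 13  ** P4@[1:4]
pos 5 'a': at 1 ·f  ** P0@[5:5]
pos 6 'b': at 2 ·f
pos 7 'c': at 6 ·f
pos 8 'b': at 7
pos 9 'c': at 8
pos 10 'b': at 9
pos 11 'b': at 10
pos 12 'c': at 11  ** P3@[7:12],P4@[9:12]
pos 13 'a': at 1 ·f  ** P0@[13:13]
pos 14 'a': at 5  ** P0@[14:14],P2@[13:14]
pos 15 'a': at 5 ·f  ** P0@[15:15],P2@[14:15]
pos 16 'c': at 6 ·f
pos 17 'b': at 7
pos 18 'c': at 8
pos 19 'b': at 9
pos 20 'b': at 10
pos 21 'c': at 11  ** P3@[16:21],P4@[18:21]
pos 22 'c': at 6 ·f
pos 23 'b': at 7
pos 24 'c': at 8
pos 25 'c': at 6 ·f
pos 26 'b': at 7
pos 27 'c': at 8
pos 28 'b': at 9
pos 29 'b': at 10
pos 30 'c': at 11  ** P3@[25:30],P4@[27:30]
pos 31 'a': at 1 ·f  ** P0@[31:31]
pos 32 'a': at 5  ** P0@[32:32],P2@[31:32]
pos 33 'c': at 6 ·f
pos 34 'a': at 1 ·f  ** P0@[34:34]
pos 35 'a': at 5  ** P0@[35:35],P2@[34:35]
pos 36 'c': at 6 ·f
pos 37 'c': at 6 ·f
pos 38 'c': at 6 ·f
pos 39 'b': at 7
pos 40 'a': at 1 ·f  ** P0@[40:40]
pos 41 'a': at 5  ** P0@[41:41],P2@[40:41]
pos 42 'a': at 5 ·f  ** P0@[42:42],P2@[41:42]

Result: [[0,0],[4,4],[5,0],[12,3],[12,4],[13,0],[14,0],[14,2],[15,0],[15,2],[21,3],[21,4],[30,3],[30,4],[31,0],[32,0],[32,2],[34,0],[35,0],[35,2],[40,0],[41,0],[41,2],[42,0],[42,2]]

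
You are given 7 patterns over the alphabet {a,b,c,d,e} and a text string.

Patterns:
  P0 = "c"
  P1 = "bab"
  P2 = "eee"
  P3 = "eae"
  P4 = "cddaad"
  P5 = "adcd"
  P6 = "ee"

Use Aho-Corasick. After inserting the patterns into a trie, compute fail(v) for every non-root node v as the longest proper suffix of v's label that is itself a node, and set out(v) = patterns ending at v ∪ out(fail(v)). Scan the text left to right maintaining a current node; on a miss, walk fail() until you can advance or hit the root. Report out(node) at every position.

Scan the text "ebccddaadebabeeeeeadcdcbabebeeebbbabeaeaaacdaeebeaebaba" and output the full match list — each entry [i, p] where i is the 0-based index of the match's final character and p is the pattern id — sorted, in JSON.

Build automaton:
Trie (insert patterns):
  0='ε' goto a→15 b→2 c→1 e→5
  1='c' goto d→10  [P0 ends]
  2='b' goto a→3
  3='ba' goto b→4
  4='bab' goto ·  [P1 ends]
  5='e' goto a→8 e→6
  6='ee' goto e→7  [P6 ends]
  7='eee' goto ·  [P2 ends]
  8='ea' goto e→9
  9='eae' goto ·  [P3 ends]
  10='cd' goto d→11
  11='cdd' goto a→12
  12='cdda' goto a→13
  13='cddaa' goto d→14
  14='cddaad' goto ·  [P4 ends]
  15='a' goto d→16
  16='ad' goto c→17
  17='adc' goto d→18
  18='adcd' goto ·  [P5 ends]

Failure links (BFS by depth):
  n1('c'): parent n0 fail=0; on 'c' 0 → fail=0;  out {0}∪∅={0}
  n2('b'): parent n0 fail=0; on 'b' 0 → fail=0;  out ∅∪∅=∅
  n5('e'): parent n0 fail=0; on 'e' 0 → fail=0;  out ∅∪∅=∅
  n15('a'): parent n0 fail=0; on 'a' 0 → fail=0;  out ∅∪∅=∅
  n3('ba'): parent n2 fail=0; on 'a' 0 → fail=15;  out ∅∪∅=∅
  n6('ee'): parent n5 fail=0; on 'e' 0 → fail=5;  out {6}∪∅={6}
  n8('ea'): parent n5 fail=0; on 'a' 0 → fail=15;  out ∅∪∅=∅
  n10('cd'): parent n1 fail=0; on 'd' 0 → fail=0;  out ∅∪∅=∅
  n16('ad'): parent n15 fail=0; on 'd' 0 → fail=0;  out ∅∪∅=∅
  n4('bab'): parent n3 fail=15; on 'b' 15→0 → fail=2;  out {1}∪∅={1}
  n7('eee'): parent n6 fail=5; on 'e' 5 → fail=6;  out {2}∪{6}={2,6}
  n9('eae'): parent n8 fail=15; on 'e' 15→0 → fail=5;  out {3}∪∅={3}
  n11('cdd'): parent n10 fail=0; on 'd' 0 → fail=0;  out ∅∪∅=∅
  n17('adc'): parent n16 fail=0; on 'c' 0 → fail=1;  out ∅∪{0}={0}
  n12('cdda'): parent n11 fail=0; on 'a' 0 → fail=15;  out ∅∪∅=∅
  n18('adcd'): parent n17 fail=1; on 'd' 1 → fail=10;  out {5}∪∅={5}
  n13('cddaa'): parent n12 fail=15; on 'a' 15→0 → fail=15;  out ∅∪∅=∅
  n14('cddaad'): parent n13 fail=15; on 'd' 15 → fail=16;  out {4}∪∅={4}

Run:
pos 0 'e': at 5
pos 1 'b': at 2 (via fail)
pos 2 'c': at 1 (via fail)  → match P0@[2:2]
pos 3 'c': at 1 (via fail)  → match P0@[3:3]
pos 4 'd': at 10
pos 5 'd': at 11
pos 6 'a': at 12
pos 7 'a': at 13
pos 8 'd': at 14  → match P4@[3:8]
pos 9 'e': at 5 (via fail)
pos 10 'b': at 2 (via fail)
pos 11 'a': at 3
pos 12 'b': at 4  → match P1@[10:12]
pos 13 'e': at 5 (via fail)
pos 14 'e': at 6  → match P6@[13:14]
pos 15 'e': at 7  → match P2@[13:15],P6@[14:15]
pos 16 'e': at 7 (via fail)  → match P2@[14:16],P6@[15:16]
pos 17 'e': at 7 (via fail)  → match P2@[15:17],P6@[16:17]
pos 18 'a': at 8 (via fail)
pos 19 'd': at 16 (via fail)
pos 20 'c': at 17  → match P0@[20:20]
pos 21 'd': at 18  → match P5@[18:21]
pos 22 'c': at 1 (via fail)  → match P0@[22:22]
pos 23 'b': at 2 (via fail)
pos 24 'a': at 3
pos 25 'b': at 4  → match P1@[23:25]
pos 26 'e': at 5 (via fail)
pos 27 'b': at 2 (via fail)
pos 28 'e': at 5 (via fail)
pos 29 'e': at 6  → match P6@[28:29]
pos 30 'e': at 7  → match P2@[28:30],P6@[29:30]
pos 31 'b': at 2 (via fail)
pos 32 'b': at 2 (via fail)
pos 33 'b': at 2 (via fail)
pos 34 'a': at 3
pos 35 'b': at 4  → match P1@[33:35]
pos 36 'e': at 5 (via fail)
pos 37 'a': at 8
pos 38 'e': at 9  → match P3@[36:38]
pos 39 'a': at 8 (via fail)
pos 40 'a': at 15 (via fail)
pos 41 'a': at 15 (via fail)
pos 42 'c': at 1 (via fail)  → match P0@[42:42]
pos 43 'd': at 10
pos 44 'a': at 15 (via fail)
pos 45 'e': at 5 (via fail)
pos 46 'e': at 6  → match P6@[45:46]
pos 47 'b': at 2 (via fail)
pos 48 'e': at 5 (via fail)
pos 49 'a': at 8
pos 50 'e': at 9  → match P3@[48:50]
pos 51 'b': at 2 (via fail)
pos 52 'a': at 3
pos 53 'b': at 4  → match P1@[51:53]
pos 54 'a': at 3 (via fail)

All matches (sorted): [[2,0],[3,0],[8,4],[12,1],[14,6],[15,2],[15,6],[16,2],[16,6],[17,2],[17,6],[20,0],[21,5],[22,0],[25,1],[29,6],[30,2],[30,6],[35,1],[38,3],[42,0],[46,6],[50,3],[53,1]]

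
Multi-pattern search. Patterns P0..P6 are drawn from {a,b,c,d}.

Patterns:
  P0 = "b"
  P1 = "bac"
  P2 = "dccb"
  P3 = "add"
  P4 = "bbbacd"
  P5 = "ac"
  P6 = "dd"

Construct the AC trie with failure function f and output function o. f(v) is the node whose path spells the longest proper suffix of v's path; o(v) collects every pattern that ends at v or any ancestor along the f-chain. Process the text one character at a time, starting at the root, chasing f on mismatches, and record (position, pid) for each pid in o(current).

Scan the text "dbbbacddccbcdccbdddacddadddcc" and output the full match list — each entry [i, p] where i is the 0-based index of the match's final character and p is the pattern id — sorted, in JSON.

Build:
Trie nodes:
  0='ε' goto a→8 b→1 d→4
  1='b' goto a→2 b→11  [P0 ends]
  2='ba' goto c→3
  3='bac' goto ·  [P1 ends]
  4='d' goto c→5 d→17
  5='dc' goto c→6
  6='dcc' goto b→7
  7='dccb' goto ·  [P2 ends]
  8='a' goto c→16 d→9
  9='ad' goto d→10
  10='add' goto ·  [P3 ends]
  11='bb' goto b→12
  12='bbb' goto a→13
  13='bbba' goto c→14
  14='bbbac' goto d→15
  15='bbbacd' goto ·  [P4 ends]
  16='ac' goto ·  [P5 ends]
  17='dd' goto ·  [P6 ends]

BFS fail/out derivation:
  fail(1) 'b': from fail(0)=0 chase 'b': 0 ⇒ 0;  out={0}∪out(0)={0}
  fail(4) 'd': from fail(0)=0 chase 'd': 0 ⇒ 0;  out=∅∪out(0)=∅
  fail(8) 'a': from fail(0)=0 chase 'a': 0 ⇒ 0;  out=∅∪out(0)=∅
  fail(2) 'ba': from fail(1)=0 chase 'a': 0 ⇒ 8;  out=∅∪out(8)=∅
  fail(5) 'dc': from fail(4)=0 chase 'c': 0 ⇒ 0;  out=∅∪out(0)=∅
  fail(9) 'ad': from fail(8)=0 chase 'd': 0 ⇒ 4;  out=∅∪out(4)=∅
  fail(11) 'bb': from fail(1)=0 chase 'b': 0 ⇒ 1;  out=∅∪out(1)={0}
  fail(16) 'ac': from fail(8)=0 chase 'c': 0 ⇒ 0;  out={5}∪out(0)={5}
  fail(17) 'dd': from fail(4)=0 chase 'd': 0 ⇒ 4;  out={6}∪out(4)={6}
  fail(3) 'bac': from fail(2)=8 chase 'c': 8 ⇒ 16;  out={1}∪out(16)={1,5}
  fail(6) 'dcc': from fail(5)=0 chase 'c': 0 ⇒ 0;  out=∅∪out(0)=∅
  fail(10) 'add': from fail(9)=4 chase 'd': 4 ⇒ 17;  out={3}∪out(17)={3,6}
  fail(12) 'bbb': from fail(11)=1 chase 'b': 1 ⇒ 11;  out=∅∪out(11)={0}
  fail(7) 'dccb': from fail(6)=0 chase 'b': 0 ⇒ 1;  out={2}∪out(1)={0,2}
  fail(13) 'bbba': from fail(12)=11 chase 'a': 11→1 ⇒ 2;  out=∅∪out(2)=∅
  fail(14) 'bbbac': from fail(13)=2 chase 'c': 2 ⇒ 3;  out=∅∪out(3)={1,5}
  fail(15) 'bbbacd': from fail(14)=3 chase 'd': 3→16→0 ⇒ 4;  out={4}∪out(4)={4}

Run:
[0] read 'd'  n0⇒n4
[1] read 'b'  n4⇒n1 ·f  ** P0@[1:1]
[2] read 'b'  n1⇒n11  ** P0@[2:2]
[3] read 'b'  n11⇒n12  ** P0@[3:3]
[4] read 'a'  n12⇒n13
[5] read 'c'  n13⇒n14  ** P1@[3:5],P5@[4:5]
[6] read 'd'  n14⇒n15  ** P4@[1:6]
[7] read 'd'  n15⇒n17 ·f  ** P6@[6:7]
[8] read 'c'  n17⇒n5 ·f
[9] read 'c'  n5⇒n6
[10] read 'b'  n6⇒n7  ** P0@[10:10],P2@[7:10]
[11] read 'c'  n7⇒n0 ·f
[12] read 'd'  n0⇒n4
[13] read 'c'  n4⇒n5
[14] read 'c'  n5⇒n6
[15] read 'b'  n6⇒n7  ** P0@[15:15],P2@[12:15]
[16] read 'd'  n7⇒n4 ·f
[17] read 'd'  n4⇒n17  ** P6@[16:17]
[18] read 'd'  n17⇒n17 ·f  ** P6@[17:18]
[19] read 'a'  n17⇒n8 ·f
[20] read 'c'  n8⇒n16  ** P5@[19:20]
[21] read 'd'  n16⇒n4 ·f
[22] read 'd'  n4⇒n17  ** P6@[21:22]
[23] read 'a'  n17⇒n8 ·f
[24] read 'd'  n8⇒n9
[25] read 'd'  n9⇒n10  ** P3@[23:25],P6@[24:25]
[26] read 'd'  n10⇒n17 ·f  ** P6@[25:26]
[27] read 'c'  n17⇒n5 ·f
[28] read 'c'  n5⇒n6

All matches (sorted): [[1,0],[2,0],[3,0],[5,1],[5,5],[6,4],[7,6],[10,0],[10,2],[15,0],[15,2],[17,6],[18,6],[20,5],[22,6],[25,3],[25,6],[26,6]]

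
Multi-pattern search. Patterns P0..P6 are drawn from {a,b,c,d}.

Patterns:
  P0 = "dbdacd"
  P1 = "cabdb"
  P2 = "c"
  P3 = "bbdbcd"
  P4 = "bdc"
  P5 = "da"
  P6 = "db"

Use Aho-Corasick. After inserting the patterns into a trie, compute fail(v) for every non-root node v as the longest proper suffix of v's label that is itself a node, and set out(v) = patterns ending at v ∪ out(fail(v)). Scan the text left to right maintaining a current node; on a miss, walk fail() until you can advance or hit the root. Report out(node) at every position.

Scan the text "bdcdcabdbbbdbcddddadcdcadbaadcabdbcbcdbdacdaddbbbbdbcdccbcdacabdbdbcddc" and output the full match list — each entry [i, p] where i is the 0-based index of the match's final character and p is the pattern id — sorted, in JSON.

Build automaton:
Trie nodes:
  n0 'ε': b→12 c→7 d→1
  n1 'd': a→20 b→2
  n2 'db': d→3  ←P6
  n3 'dbd': a→4
  n4 'dbda': c→5
  n5 'dbdac': d→6
  n6 'dbdacd': ·  ←P0
  n7 'c': a→8  ←P2
  n8 'ca': b→9
  n9 'cab': d→10
  n10 'cabd': b→11
  n11 'cabdb': ·  ←P1
  n12 'b': b→13 d→18
  n13 'bb': d→14
  n14 'bbd': b→15
  n15 'bbdb': c→16
  n16 'bbdbc': d→17
  n17 'bbdbcd': ·  ←P3
  n18 'bd': c→19
  n19 'bdc': ·  ←P4
  n20 'da': ·  ←P5

BFS fail/out derivation:
  fail(1) 'd': from fail(0)=0 chase 'd': 0 ⇒ 0;  out=∅∪out(0)=∅
  fail(7) 'c': from fail(0)=0 chase 'c': 0 ⇒ 0;  out={2}∪out(0)={2}
  fail(12) 'b': from fail(0)=0 chase 'b': 0 ⇒ 0;  out=∅∪out(0)=∅
  fail(2) 'db': from fail(1)=0 chase 'b': 0 ⇒ 12;  out={6}∪out(12)={6}
  fail(8) 'ca': from fail(7)=0 chase 'a': 0 ⇒ 0;  out=∅∪out(0)=∅
  fail(13) 'bb': from fail(12)=0 chase 'b': 0 ⇒ 12;  out=∅∪out(12)=∅
  fail(18) 'bd': from fail(12)=0 chase 'd': 0 ⇒ 1;  out=∅∪out(1)=∅
  fail(20) 'da': from fail(1)=0 chase 'a': 0 ⇒ 0;  out={5}∪out(0)={5}
  fail(3) 'dbd': from fail(2)=12 chase 'd': 12 ⇒ 18;  out=∅∪out(18)=∅
  fail(9) 'cab': from fail(8)=0 chase 'b': 0 ⇒ 12;  out=∅∪out(12)=∅
  fail(14) 'bbd': from fail(13)=12 chase 'd': 12 ⇒ 18;  out=∅∪out(18)=∅
  fail(19) 'bdc': from fail(18)=1 chase 'c': 1→0 ⇒ 7;  out={4}∪out(7)={2,4}
  fail(4) 'dbda': from fail(3)=18 chase 'a': 18→1 ⇒ 20;  out=∅∪out(20)={5}
  fail(10) 'cabd': from fail(9)=12 chase 'd': 12 ⇒ 18;  out=∅∪out(18)=∅
  fail(15) 'bbdb': from fail(14)=18 chase 'b': 18→1 ⇒ 2;  out=∅∪out(2)={6}
  fail(5) 'dbdac': from fail(4)=20 chase 'c': 20→0 ⇒ 7;  out=∅∪out(7)={2}
  fail(11) 'cabdb': from fail(10)=18 chase 'b': 18→1 ⇒ 2;  out={1}∪out(2)={1,6}
  fail(16) 'bbdbc': from fail(15)=2 chase 'c': 2→12→0 ⇒ 7;  out=∅∪out(7)={2}
  fail(6) 'dbdacd': from fail(5)=7 chase 'd': 7→0 ⇒ 1;  out={0}∪out(1)={0}
  fail(17) 'bbdbcd': from fail(16)=7 chase 'd': 7→0 ⇒ 1;  out={3}∪out(1)={3}

Scan:
[0] read 'b'  n0⇒n12
[1] read 'd'  n12⇒n18
[2] read 'c'  n18⇒n19  emit P2@[2:2],P4@[0:2]
[3] read 'd'  n19⇒n1 ·f
[4] read 'c'  n1⇒n7 ·f  emit P2@[4:4]
[5] read 'a'  n7⇒n8
[6] read 'b'  n8⇒n9
[7] read 'd'  n9⇒n10
[8] read 'b'  n10⇒n11  emit P1@[4:8],P6@[7:8]
[9] read 'b'  n11⇒n13 ·f
[10] read 'b'  n13⇒n13 ·f
[11] read 'd'  n13⇒n14
[12] read 'b'  n14⇒n15  emit P6@[11:12]
[13] read 'c'  n15⇒n16  emit P2@[13:13]
[14] read 'd'  n16⇒n17  emit P3@[9:14]
[15] read 'd'  n17⇒n1 ·f
[16] read 'd'  n1⇒n1 ·f
[17] read 'd'  n1⇒n1 ·f
[18] read 'a'  n1⇒n20  emit P5@[17:18]
[19] read 'd'  n20⇒n1 ·f
[20] read 'c'  n1⇒n7 ·f  emit P2@[20:20]
[21] read 'd'  n7⇒n1 ·f
[22] read 'c'  n1⇒n7 ·f  emit P2@[22:22]
[23] read 'a'  n7⇒n8
[24] read 'd'  n8⇒n1 ·f
[25] read 'b'  n1⇒n2  emit P6@[24:25]
[26] read 'a'  n2⇒n0 ·f
[27] read 'a'  n0⇒n0
[28] read 'd'  n0⇒n1
[29] read 'c'  n1⇒n7 ·f  emit P2@[29:29]
[30] read 'a'  n7⇒n8
[31] read 'b'  n8⇒n9
[32] read 'd'  n9⇒n10
[33] read 'b'  n10⇒n11  emit P1@[29:33],P6@[32:33]
[34] read 'c'  n11⇒n7 ·f  emit P2@[34:34]
[35] read 'b'  n7⇒n12 ·f
[36] read 'c'  n12⇒n7 ·f  emit P2@[36:36]
[37] read 'd'  n7⇒n1 ·f
[38] read 'b'  n1⇒n2  emit P6@[37:38]
[39] read 'd'  n2⇒n3
[40] read 'a'  n3⇒n4  emit P5@[39:40]
[41] read 'c'  n4⇒n5  emit P2@[41:41]
[42] read 'd'  n5⇒n6  emit P0@[37:42]
[43] read 'a'  n6⇒n20 ·f  emit P5@[42:43]
[44] read 'd'  n20⇒n1 ·f
[45] read 'd'  n1⇒n1 ·f
[46] read 'b'  n1⇒n2  emit P6@[45:46]
[47] read 'b'  n2⇒n13 ·f
[48] read 'b'  n13⇒n13 ·f
[49] read 'b'  n13⇒n13 ·f
[50] read 'd'  n13⇒n14
[51] read 'b'  n14⇒n15  emit P6@[50:51]
[52] read 'c'  n15⇒n16  emit P2@[52:52]
[53] read 'd'  n16⇒n17  emit P3@[48:53]
[54] read 'c'  n17⇒n7 ·f  emit P2@[54:54]
[55] read 'c'  n7⇒n7 ·f  emit P2@[55:55]
[56] read 'b'  n7⇒n12 ·f
[57] read 'c'  n12⇒n7 ·f  emit P2@[57:57]
[58] read 'd'  n7⇒n1 ·f
[59] read 'a'  n1⇒n20  emit P5@[58:59]
[60] read 'c'  n20⇒n7 ·f  emit P2@[60:60]
[61] read 'a'  n7⇒n8
[62] read 'b'  n8⇒n9
[63] read 'd'  n9⇒n10
[64] read 'b'  n10⇒n11  emit P1@[60:64],P6@[63:64]
[65] read 'd'  n11⇒n3 ·f
[66] read 'b'  n3⇒n2 ·f  emit P6@[65:66]
[67] read 'c'  n2⇒n7 ·f  emit P2@[67:67]
[68] read 'd'  n7⇒n1 ·f
[69] read 'd'  n1⇒n1 ·f
[70] read 'c'  n1⇒n7 ·f  emit P2@[70:70]

All matches (sorted): [[2,2],[2,4],[4,2],[8,1],[8,6],[12,6],[13,2],[14,3],[18,5],[20,2],[22,2],[25,6],[29,2],[33,1],[33,6],[34,2],[36,2],[38,6],[40,5],[41,2],[42,0],[43,5],[46,6],[51,6],[52,2],[53,3],[54,2],[55,2],[57,2],[59,5],[60,2],[64,1],[64,6],[66,6],[67,2],[70,2]]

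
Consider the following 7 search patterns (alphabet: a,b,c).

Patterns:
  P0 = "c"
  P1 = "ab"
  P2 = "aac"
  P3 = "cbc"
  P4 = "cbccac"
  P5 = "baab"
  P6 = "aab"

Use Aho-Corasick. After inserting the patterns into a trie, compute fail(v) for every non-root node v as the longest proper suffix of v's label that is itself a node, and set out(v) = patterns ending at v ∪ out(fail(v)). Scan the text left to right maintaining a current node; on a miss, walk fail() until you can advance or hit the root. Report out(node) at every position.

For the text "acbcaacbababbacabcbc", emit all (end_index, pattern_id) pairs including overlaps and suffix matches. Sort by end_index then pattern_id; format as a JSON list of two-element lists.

Build:
Trie (insert patterns):
  0='ε' goto a→2 b→11 c→1
  1='c' goto b→6  ←P0
  2='a' goto a→4 b→3
  3='ab' goto ·  ←P1
  4='aa' goto b→15 c→5
  5='aac' goto ·  ←P2
  6='cb' goto c→7
  7='cbc' goto c→8  ←P3
  8='cbcc' goto a→9
  9='cbcca' goto c→10
  10='cbccac' goto ·  ←P4
  11='b' goto a→12
  12='ba' goto a→13
  13='baa' goto b→14
  14='baab' goto ·  ←P5
  15='aab' goto ·  ←P6

Failure links (BFS by depth):
  n1('c'): parent n0 fail=0; on 'c' 0 → fail=0;  out {0}∪∅={0}
  n2('a'): parent n0 fail=0; on 'a' 0 → fail=0;  out ∅∪∅=∅
  n11('b'): parent n0 fail=0; on 'b' 0 → fail=0;  out ∅∪∅=∅
  n3('ab'): parent n2 fail=0; on 'b' 0 → fail=11;  out {1}∪∅={1}
  n4('aa'): parent n2 fail=0; on 'a' 0 → fail=2;  out ∅∪∅=∅
  n6('cb'): parent n1 fail=0; on 'b' 0 → fail=11;  out ∅∪∅=∅
  n12('ba'): parent n11 fail=0; on 'a' 0 → fail=2;  out ∅∪∅=∅
  n5('aac'): parent n4 fail=2; on 'c' 2→0 → fail=1;  out {2}∪{0}={0,2}
  n7('cbc'): parent n6 fail=11; on 'c' 11→0 → fail=1;  out {3}∪{0}={0,3}
  n13('baa'): parent n12 fail=2; on 'a' 2 → fail=4;  out ∅∪∅=∅
  n15('aab'): parent n4 fail=2; on 'b' 2 → fail=3;  out {6}∪{1}={1,6}
  n8('cbcc'): parent n7 fail=1; on 'c' 1→0 → fail=1;  out ∅∪{0}={0}
  n14('baab'): parent n13 fail=4; on 'b' 4 → fail=15;  out {5}∪{1,6}={1,5,6}
  n9('cbcca'): parent n8 fail=1; on 'a' 1→0 → fail=2;  out ∅∪∅=∅
  n10('cbccac'): parent n9 fail=2; on 'c' 2→0 → fail=1;  out {4}∪{0}={0,4}

Scan:
i=0 'a': node 0→2
i=1 'c': node 2→1 (fail-walked)  → match P0@[1:1]
i=2 'b': node 1→6
i=3 'c': node 6→7  → match P0@[3:3],P3@[1:3]
i=4 'a': node 7→2 (fail-walked)
i=5 'a': node 2→4
i=6 'c': node 4→5  → match P0@[6:6],P2@[4:6]
i=7 'b': node 5→6 (fail-walked)
i=8 'a': node 6→12 (fail-walked)
i=9 'b': node 12→3 (fail-walked)  → match P1@[8:9]
i=10 'a': node 3→12 (fail-walked)
i=11 'b': node 12→3 (fail-walked)  → match P1@[10:11]
i=12 'b': node 3→11 (fail-walked)
i=13 'a': node 11→12
i=14 'c': node 12→1 (fail-walked)  → match P0@[14:14]
i=15 'a': node 1→2 (fail-walked)
i=16 'b': node 2→3  → match P1@[15:16]
i=17 'c': node 3→1 (fail-walked)  → match P0@[17:17]
i=18 'b': node 1→6
i=19 'c': node 6→7  → match P0@[19:19],P3@[17:19]

All matches (sorted): [[1,0],[3,0],[3,3],[6,0],[6,2],[9,1],[11,1],[14,0],[16,1],[17,0],[19,0],[19,3]]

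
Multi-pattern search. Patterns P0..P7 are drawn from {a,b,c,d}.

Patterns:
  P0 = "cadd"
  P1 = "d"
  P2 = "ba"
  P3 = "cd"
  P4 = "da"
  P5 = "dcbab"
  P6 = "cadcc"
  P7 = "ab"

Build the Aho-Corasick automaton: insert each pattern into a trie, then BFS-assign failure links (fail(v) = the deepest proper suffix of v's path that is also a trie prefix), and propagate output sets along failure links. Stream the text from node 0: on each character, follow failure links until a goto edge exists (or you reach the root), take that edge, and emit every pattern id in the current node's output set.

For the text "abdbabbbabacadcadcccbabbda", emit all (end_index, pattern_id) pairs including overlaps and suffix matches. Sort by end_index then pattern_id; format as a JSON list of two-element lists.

Build:
Trie nodes:
  0='ε' goto a→16 b→6 c→1 d→5
  1='c' goto a→2 d→8
  2='ca' goto d→3
  3='cad' goto c→14 d→4
  4='cadd' goto ·  ←P0
  5='d' goto a→9 c→10  ←P1
  6='b' goto a→7
  7='ba' goto ·  ←P2
  8='cd' goto ·  ←P3
  9='da' goto ·  ←P4
  10='dc' goto b→11
  11='dcb' goto a→12
  12='dcba' goto b→13
  13='dcbab' goto ·  ←P5
  14='cadc' goto c→15
  15='cadcc' goto ·  ←P6
  16='a' goto b→17
  17='ab' goto ·  ←P7

Failure links (BFS by depth):
  n1('c'): parent n0 fail=0; on 'c' 0 → fail=0;  out ∅∪∅=∅
  n5('d'): parent n0 fail=0; on 'd' 0 → fail=0;  out {1}∪∅={1}
  n6('b'): parent n0 fail=0; on 'b' 0 → fail=0;  out ∅∪∅=∅
  n16('a'): parent n0 fail=0; on 'a' 0 → fail=0;  out ∅∪∅=∅
  n2('ca'): parent n1 fail=0; on 'a' 0 → fail=16;  out ∅∪∅=∅
  n7('ba'): parent n6 fail=0; on 'a' 0 → fail=16;  out {2}∪∅={2}
  n8('cd'): parent n1 fail=0; on 'd' 0 → fail=5;  out {3}∪{1}={1,3}
  n9('da'): parent n5 fail=0; on 'a' 0 → fail=16;  out {4}∪∅={4}
  n10('dc'): parent n5 fail=0; on 'c' 0 → fail=1;  out ∅∪∅=∅
  n17('ab'): parent n16 fail=0; on 'b' 0 → fail=6;  out {7}∪∅={7}
  n3('cad'): parent n2 fail=16; on 'd' 16→0 → fail=5;  out ∅∪{1}={1}
  n11('dcb'): parent n10 fail=1; on 'b' 1→0 → fail=6;  out ∅∪∅=∅
  n4('cadd'): parent n3 fail=5; on 'd' 5→0 → fail=5;  out {0}∪{1}={0,1}
  n12('dcba'): parent n11 fail=6; on 'a' 6 → fail=7;  out ∅∪{2}={2}
  n14('cadc'): parent n3 fail=5; on 'c' 5 → fail=10;  out ∅∪∅=∅
  n13('dcbab'): parent n12 fail=7; on 'b' 7→16 → fail=17;  out {5}∪{7}={5,7}
  n15('cadcc'): parent n14 fail=10; on 'c' 10→1→0 → fail=1;  out {6}∪∅={6}

Scan:
[0] read 'a'  n0⇒n16
[1] read 'b'  n16⇒n17  → match P7@[0:1]
[2] read 'd'  n17⇒n5 (fail-walked)  → match P1@[2:2]
[3] read 'b'  n5⇒n6 (fail-walked)
[4] read 'a'  n6⇒n7  → match P2@[3:4]
[5] read 'b'  n7⇒n17 (fail-walked)  → match P7@[4:5]
[6] read 'b'  n17⇒n6 (fail-walked)
[7] read 'b'  n6⇒n6 (fail-walked)
[8] read 'a'  n6⇒n7  → match P2@[7:8]
[9] read 'b'  n7⇒n17 (fail-walked)  → match P7@[8:9]
[10] read 'a'  n17⇒n7 (fail-walked)  → match P2@[9:10]
[11] read 'c'  n7⇒n1 (fail-walked)
[12] read 'a'  n1⇒n2
[13] read 'd'  n2⇒n3  → match P1@[13:13]
[14] read 'c'  n3⇒n14
[15] read 'a'  n14⇒n2 (fail-walked)
[16] read 'd'  n2⇒n3  → match P1@[16:16]
[17] read 'c'  n3⇒n14
[18] read 'c'  n14⇒n15  → match P6@[14:18]
[19] read 'c'  n15⇒n1 (fail-walked)
[20] read 'b'  n1⇒n6 (fail-walked)
[21] read 'a'  n6⇒n7  → match P2@[20:21]
[22] read 'b'  n7⇒n17 (fail-walked)  → match P7@[21:22]
[23] read 'b'  n17⇒n6 (fail-walked)
[24] read 'd'  n6⇒n5 (fail-walked)  → match P1@[24:24]
[25] read 'a'  n5⇒n9  → match P4@[24:25]

Matches: [[1,7],[2,1],[4,2],[5,7],[8,2],[9,7],[10,2],[13,1],[16,1],[18,6],[21,2],[22,7],[24,1],[25,4]]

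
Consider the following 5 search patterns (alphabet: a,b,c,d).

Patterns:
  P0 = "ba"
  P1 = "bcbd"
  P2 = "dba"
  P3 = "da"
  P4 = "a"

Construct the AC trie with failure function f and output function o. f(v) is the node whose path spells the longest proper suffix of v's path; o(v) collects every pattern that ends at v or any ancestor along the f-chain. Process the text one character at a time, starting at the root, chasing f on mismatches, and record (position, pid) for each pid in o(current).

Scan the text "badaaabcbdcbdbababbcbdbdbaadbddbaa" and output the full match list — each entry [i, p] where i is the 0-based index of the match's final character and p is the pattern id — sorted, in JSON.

Build automaton:
Trie (insert patterns):
  0='ε' goto a→10 b→1 d→6
  1='b' goto a→2 c→3
  2='ba' goto ·  ←P0
  3='bc' goto b→4
  4='bcb' goto d→5
  5='bcbd' goto ·  ←P1
  6='d' goto a→9 b→7
  7='db' goto a→8
  8='dba' goto ·  ←P2
  9='da' goto ·  ←P3
  10='a' goto ·  ←P4

BFS fail/out derivation:
  fail(1) 'b': from fail(0)=0 chase 'b': 0 ⇒ 0;  out=∅∪out(0)=∅
  fail(6) 'd': from fail(0)=0 chase 'd': 0 ⇒ 0;  out=∅∪out(0)=∅
  fail(10) 'a': from fail(0)=0 chase 'a': 0 ⇒ 0;  out={4}∪out(0)={4}
  fail(2) 'ba': from fail(1)=0 chase 'a': 0 ⇒ 10;  out={0}∪out(10)={0,4}
  fail(3) 'bc': from fail(1)=0 chase 'c': 0 ⇒ 0;  out=∅∪out(0)=∅
  fail(7) 'db': from fail(6)=0 chase 'b': 0 ⇒ 1;  out=∅∪out(1)=∅
  fail(9) 'da': from fail(6)=0 chase 'a': 0 ⇒ 10;  out={3}∪out(10)={3,4}
  fail(4) 'bcb': from fail(3)=0 chase 'b': 0 ⇒ 1;  out=∅∪out(1)=∅
  fail(8) 'dba': from fail(7)=1 chase 'a': 1 ⇒ 2;  out={2}∪out(2)={0,2,4}
  fail(5) 'bcbd': from fail(4)=1 chase 'd': 1→0 ⇒ 6;  out={1}∪out(6)={1}

Run:
[0] read 'b'  n0⇒n1
[1] read 'a'  n1⇒n2  ** P0@[0:1],P4@[1:1]
[2] read 'd'  n2⇒n6 (via fail)
[3] read 'a'  n6⇒n9  ** P3@[2:3],P4@[3:3]
[4] read 'a'  n9⇒n10 (via fail)  ** P4@[4:4]
[5] read 'a'  n10⇒n10 (via fail)  ** P4@[5:5]
[6] read 'b'  n10⇒n1 (via fail)
[7] read 'c'  n1⇒n3
[8] read 'b'  n3⇒n4
[9] read 'd'  n4⇒n5  ** P1@[6:9]
[10] read 'c'  n5⇒n0 (via fail)
[11] read 'b'  n0⇒n1
[12] read 'd'  n1⇒n6 (via fail)
[13] read 'b'  n6⇒n7
[14] read 'a'  n7⇒n8  ** P0@[13:14],P2@[12:14],P4@[14:14]
[15] read 'b'  n8⇒n1 (via fail)
[16] read 'a'  n1⇒n2  ** P0@[15:16],P4@[16:16]
[17] read 'b'  n2⇒n1 (via fail)
[18] read 'b'  n1⇒n1 (via fail)
[19] read 'c'  n1⇒n3
[20] read 'b'  n3⇒n4
[21] read 'd'  n4⇒n5  ** P1@[18:21]
[22] read 'b'  n5⇒n7 (via fail)
[23] read 'd'  n7⇒n6 (via fail)
[24] read 'b'  n6⇒n7
[25] read 'a'  n7⇒n8  ** P0@[24:25],P2@[23:25],P4@[25:25]
[26] read 'a'  n8⇒n10 (via fail)  ** P4@[26:26]
[27] read 'd'  n10⇒n6 (via fail)
[28] read 'b'  n6⇒n7
[29] read 'd'  n7⇒n6 (via fail)
[30] read 'd'  n6⇒n6 (via fail)
[31] read 'b'  n6⇒n7
[32] read 'a'  n7⇒n8  ** P0@[31:32],P2@[30:32],P4@[32:32]
[33] read 'a'  n8⇒n10 (via fail)  ** P4@[33:33]

Matches: [[1,0],[1,4],[3,3],[3,4],[4,4],[5,4],[9,1],[14,0],[14,2],[14,4],[16,0],[16,4],[21,1],[25,0],[25,2],[25,4],[26,4],[32,0],[32,2],[32,4],[33,4]]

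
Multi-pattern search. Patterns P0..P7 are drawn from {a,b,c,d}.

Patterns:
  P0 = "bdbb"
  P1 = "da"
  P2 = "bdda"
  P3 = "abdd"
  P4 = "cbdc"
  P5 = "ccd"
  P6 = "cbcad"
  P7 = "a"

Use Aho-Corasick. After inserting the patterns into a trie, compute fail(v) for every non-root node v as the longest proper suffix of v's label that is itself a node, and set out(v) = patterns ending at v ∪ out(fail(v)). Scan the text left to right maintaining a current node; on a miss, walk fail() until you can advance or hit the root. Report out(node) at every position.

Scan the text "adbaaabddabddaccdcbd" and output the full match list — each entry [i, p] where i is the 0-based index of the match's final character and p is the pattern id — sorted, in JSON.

Construct AC machine:
Trie (insert patterns):
  0='ε' goto a→9 b→1 c→13 d→5
  1='b' goto d→2
  2='bd' goto b→3 d→7
  3='bdb' goto b→4
  4='bdbb' goto ·  ←P0
  5='d' goto a→6
  6='da' goto ·  ←P1
  7='bdd' goto a→8
  8='bdda' goto ·  ←P2
  9='a' goto b→10  ←P7
  10='ab' goto d→11
  11='abd' goto d→12
  12='abdd' goto ·  ←P3
  13='c' goto b→14 c→17
  14='cb' goto c→19 d→15
  15='cbd' goto c→16
  16='cbdc' goto ·  ←P4
  17='cc' goto d→18
  18='ccd' goto ·  ←P5
  19='cbc' goto a→20
  20='cbca' goto d→21
  21='cbcad' goto ·  ←P6

BFS fail/out derivation:
  n1('b'): parent n0 fail=0; on 'b' 0 → fail=0;  out ∅∪∅=∅
  n5('d'): parent n0 fail=0; on 'd' 0 → fail=0;  out ∅∪∅=∅
  n9('a'): parent n0 fail=0; on 'a' 0 → fail=0;  out {7}∪∅={7}
  n13('c'): parent n0 fail=0; on 'c' 0 → fail=0;  out ∅∪∅=∅
  n2('bd'): parent n1 fail=0; on 'd' 0 → fail=5;  out ∅∪∅=∅
  n6('da'): parent n5 fail=0; on 'a' 0 → fail=9;  out {1}∪{7}={1,7}
  n10('ab'): parent n9 fail=0; on 'b' 0 → fail=1;  out ∅∪∅=∅
  n14('cb'): parent n13 fail=0; on 'b' 0 → fail=1;  out ∅∪∅=∅
  n17('cc'): parent n13 fail=0; on 'c' 0 → fail=13;  out ∅∪∅=∅
  n3('bdb'): parent n2 fail=5; on 'b' 5→0 → fail=1;  out ∅∪∅=∅
  n7('bdd'): parent n2 fail=5; on 'd' 5→0 → fail=5;  out ∅∪∅=∅
  n11('abd'): parent n10 fail=1; on 'd' 1 → fail=2;  out ∅∪∅=∅
  n15('cbd'): parent n14 fail=1; on 'd' 1 → fail=2;  out ∅∪∅=∅
  n18('ccd'): parent n17 fail=13; on 'd' 13→0 → fail=5;  out {5}∪∅={5}
  n19('cbc'): parent n14 fail=1; on 'c' 1→0 → fail=13;  out ∅∪∅=∅
  n4('bdbb'): parent n3 fail=1; on 'b' 1→0 → fail=1;  out {0}∪∅={0}
  n8('bdda'): parent n7 fail=5; on 'a' 5 → fail=6;  out {2}∪{1,7}={1,2,7}
  n12('abdd'): parent n11 fail=2; on 'd' 2 → fail=7;  out {3}∪∅={3}
  n16('cbdc'): parent n15 fail=2; on 'c' 2→5→0 → fail=13;  out {4}∪∅={4}
  n20('cbca'): parent n19 fail=13; on 'a' 13→0 → fail=9;  out ∅∪{7}={7}
  n21('cbcad'): parent n20 fail=9; on 'd' 9→0 → fail=5;  out {6}∪∅={6}

Text stream:
[0] read 'a'  n0⇒n9  ** P7@[0:0]
[1] read 'd'  n9⇒n5 (via fail)
[2] read 'b'  n5⇒n1 (via fail)
[3] read 'a'  n1⇒n9 (via fail)  ** P7@[3:3]
[4] read 'a'  n9⇒n9 (via fail)  ** P7@[4:4]
[5] read 'a'  n9⇒n9 (via fail)  ** P7@[5:5]
[6] read 'b'  n9⇒n10
[7] read 'd'  n10⇒n11
[8] read 'd'  n11⇒n12  ** P3@[5:8]
[9] read 'a'  n12⇒n8 (via fail)  ** P1@[8:9],P2@[6:9],P7@[9:9]
[10] read 'b'  n8⇒n10 (via fail)
[11] read 'd'  n10⇒n11
[12] read 'd'  n11⇒n12  ** P3@[9:12]
[13] read 'a'  n12⇒n8 (via fail)  ** P1@[12:13],P2@[10:13],P7@[13:13]
[14] read 'c'  n8⇒n13 (via fail)
[15] read 'c'  n13⇒n17
[16] read 'd'  n17⇒n18  ** P5@[14:16]
[17] read 'c'  n18⇒n13 (via fail)
[18] read 'b'  n13⇒n14
[19] read 'd'  n14⇒n15

All matches (sorted): [[0,7],[3,7],[4,7],[5,7],[8,3],[9,1],[9,2],[9,7],[12,3],[13,1],[13,2],[13,7],[16,5]]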